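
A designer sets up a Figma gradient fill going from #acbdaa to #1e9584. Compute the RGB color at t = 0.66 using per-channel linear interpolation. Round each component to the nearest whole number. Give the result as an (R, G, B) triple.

#acbdaa → (172, 189, 170); #1e9584 → (30, 149, 132).
R = 172 + 0.66 × (30 − 172) = 172 + 0.66 × -142 = 78.28 → 78
G = 189 + 0.66 × (149 − 189) = 189 + 0.66 × -40 = 162.6 → 163
B = 170 + 0.66 × (132 − 170) = 170 + 0.66 × -38 = 144.92 → 145

(78, 163, 145)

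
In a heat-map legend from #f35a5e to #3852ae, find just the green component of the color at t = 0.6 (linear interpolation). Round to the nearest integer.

85

G₁ = 90 (from #f35a5e), G₂ = 82 (from #3852ae).
G = 90 + 0.6 × (82 − 90) = 85.2 → 85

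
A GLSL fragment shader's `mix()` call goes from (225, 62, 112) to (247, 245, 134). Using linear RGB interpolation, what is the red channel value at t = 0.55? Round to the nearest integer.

237

R = 225 + 0.55 × (247 − 225) = 237.1 → 237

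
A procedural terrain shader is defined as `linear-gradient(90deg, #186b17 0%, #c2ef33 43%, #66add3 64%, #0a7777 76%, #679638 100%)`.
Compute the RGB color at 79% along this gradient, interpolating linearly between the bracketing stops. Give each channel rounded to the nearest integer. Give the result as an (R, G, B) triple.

(22, 123, 111)

79% lies between the 76% and 100% stops, so the local fraction is t = (79 − 76)/(100 − 76) = 3/24 ≈ 0.125.
#0a7777 → (10, 119, 119); #679638 → (103, 150, 56).
R = 10 + 0.125 × (103 − 10) = 21.625 → 22
G = 119 + 0.125 × (150 − 119) = 122.875 → 123
B = 119 + 0.125 × (56 − 119) = 111.125 → 111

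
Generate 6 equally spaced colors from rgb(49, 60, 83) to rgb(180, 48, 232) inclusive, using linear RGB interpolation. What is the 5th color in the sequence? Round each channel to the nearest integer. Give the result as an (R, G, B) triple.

With 6 swatches and endpoints inclusive, swatch 5 sits at t = (5 − 1)/(6 − 1) = 4/5 ≈ 0.8.
R = 49 + 0.8 × (180 − 49) = 153.8 → 154
G = 60 + 0.8 × (48 − 60) = 50.4 → 50
B = 83 + 0.8 × (232 − 83) = 202.2 → 202

(154, 50, 202)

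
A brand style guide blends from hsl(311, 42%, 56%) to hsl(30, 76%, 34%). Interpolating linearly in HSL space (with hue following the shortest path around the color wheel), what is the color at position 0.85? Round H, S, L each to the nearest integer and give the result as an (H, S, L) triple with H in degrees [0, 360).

Hue: 30 − 311 = -281°, but |-281| > 180 so the shorter arc goes the other way: Δh = -281 + 360 = 79°.
H = 311 + 0.85 × (79) = 378.15 → 378 → 378 mod 360 = 18°
S = 42 + 0.85 × (76 − 42) = 70.9 → 71%
L = 56 + 0.85 × (34 − 56) = 37.3 → 37%

(18, 71, 37)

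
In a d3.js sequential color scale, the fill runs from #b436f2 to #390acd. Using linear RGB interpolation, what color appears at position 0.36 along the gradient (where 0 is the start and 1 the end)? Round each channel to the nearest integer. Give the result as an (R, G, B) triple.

(136, 38, 229)

#b436f2 → (180, 54, 242); #390acd → (57, 10, 205).
R = 180 + 0.36 × (57 − 180) = 180 + 0.36 × -123 = 135.72 → 136
G = 54 + 0.36 × (10 − 54) = 54 + 0.36 × -44 = 38.16 → 38
B = 242 + 0.36 × (205 − 242) = 242 + 0.36 × -37 = 228.68 → 229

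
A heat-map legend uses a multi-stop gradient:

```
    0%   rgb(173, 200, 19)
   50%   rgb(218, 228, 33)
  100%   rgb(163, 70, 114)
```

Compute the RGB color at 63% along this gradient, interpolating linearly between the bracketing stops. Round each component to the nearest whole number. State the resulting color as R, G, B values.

63% lies between the 50% and 100% stops, so the local fraction is t = (63 − 50)/(100 − 50) = 13/50 ≈ 0.26.
R = 218 + 0.26 × (163 − 218) = 203.7 → 204
G = 228 + 0.26 × (70 − 228) = 186.92 → 187
B = 33 + 0.26 × (114 − 33) = 54.06 → 54

(204, 187, 54)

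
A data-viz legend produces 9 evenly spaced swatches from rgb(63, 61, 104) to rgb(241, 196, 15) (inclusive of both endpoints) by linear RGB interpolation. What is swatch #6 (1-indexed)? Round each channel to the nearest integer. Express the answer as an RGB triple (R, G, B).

(174, 145, 48)

With 9 swatches and endpoints inclusive, swatch 6 sits at t = (6 − 1)/(9 − 1) = 5/8 ≈ 0.625.
R = 63 + 0.625 × (241 − 63) = 174.25 → 174
G = 61 + 0.625 × (196 − 61) = 145.375 → 145
B = 104 + 0.625 × (15 − 104) = 48.375 → 48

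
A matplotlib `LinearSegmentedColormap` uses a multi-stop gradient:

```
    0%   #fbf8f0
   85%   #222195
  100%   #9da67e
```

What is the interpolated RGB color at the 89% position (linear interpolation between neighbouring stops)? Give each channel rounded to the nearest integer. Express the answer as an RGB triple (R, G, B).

89% lies between the 85% and 100% stops, so the local fraction is t = (89 − 85)/(100 − 85) = 4/15 ≈ 0.2667.
#222195 → (34, 33, 149); #9da67e → (157, 166, 126).
R = 34 + 0.2667 × (157 − 34) = 66.804 → 67
G = 33 + 0.2667 × (166 − 33) = 68.471 → 68
B = 149 + 0.2667 × (126 − 149) = 142.866 → 143

(67, 68, 143)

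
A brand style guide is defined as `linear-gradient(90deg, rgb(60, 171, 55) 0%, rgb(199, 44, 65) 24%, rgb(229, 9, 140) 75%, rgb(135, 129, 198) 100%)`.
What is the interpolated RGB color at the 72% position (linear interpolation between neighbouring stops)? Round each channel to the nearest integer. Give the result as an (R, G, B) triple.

72% lies between the 24% and 75% stops, so the local fraction is t = (72 − 24)/(75 − 24) = 48/51 ≈ 0.9412.
R = 199 + 0.9412 × (229 − 199) = 227.236 → 227
G = 44 + 0.9412 × (9 − 44) = 11.058 → 11
B = 65 + 0.9412 × (140 − 65) = 135.59 → 136

(227, 11, 136)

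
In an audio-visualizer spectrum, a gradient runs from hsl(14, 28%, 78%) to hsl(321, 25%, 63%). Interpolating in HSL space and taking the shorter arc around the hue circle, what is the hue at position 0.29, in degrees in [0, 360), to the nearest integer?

Hue: 321 − 14 = 307°, but |307| > 180 so the shorter arc goes the other way: Δh = 307 − 360 = -53°.
H = 14 + 0.29 × (-53) = -1.37 → -1 → -1 mod 360 = 359°

359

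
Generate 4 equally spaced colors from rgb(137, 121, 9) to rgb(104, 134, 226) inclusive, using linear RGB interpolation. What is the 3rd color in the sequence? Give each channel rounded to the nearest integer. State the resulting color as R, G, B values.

With 4 swatches and endpoints inclusive, swatch 3 sits at t = (3 − 1)/(4 − 1) = 2/3 ≈ 0.6667.
R = 137 + 0.6667 × (104 − 137) = 114.999 → 115
G = 121 + 0.6667 × (134 − 121) = 129.667 → 130
B = 9 + 0.6667 × (226 − 9) = 153.674 → 154

(115, 130, 154)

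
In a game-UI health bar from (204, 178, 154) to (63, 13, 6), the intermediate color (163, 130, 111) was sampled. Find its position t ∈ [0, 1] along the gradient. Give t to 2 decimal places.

Invert the lerp on the G channel (largest span, 165): t = (130 − 178) / (13 − 178) = -48/-165 = 0.29091.
Check on R: (163 − 204)/(63 − 204) = 0.2908 ✓

0.29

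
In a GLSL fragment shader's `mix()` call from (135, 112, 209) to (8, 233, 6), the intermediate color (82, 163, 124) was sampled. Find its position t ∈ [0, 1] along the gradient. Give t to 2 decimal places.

Invert the lerp on the B channel (largest span, 203): t = (124 − 209) / (6 − 209) = -85/-203 = 0.41872.
Check on R: (82 − 135)/(8 − 135) = 0.4173 ✓

0.42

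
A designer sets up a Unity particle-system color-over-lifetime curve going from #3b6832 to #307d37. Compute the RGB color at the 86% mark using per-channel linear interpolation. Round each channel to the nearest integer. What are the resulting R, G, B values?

#3b6832 → (59, 104, 50); #307d37 → (48, 125, 55).
86% corresponds to t = 0.86.
R = 59 + 0.86 × (48 − 59) = 59 + 0.86 × -11 = 49.54 → 50
G = 104 + 0.86 × (125 − 104) = 104 + 0.86 × 21 = 122.06 → 122
B = 50 + 0.86 × (55 − 50) = 50 + 0.86 × 5 = 54.3 → 54

(50, 122, 54)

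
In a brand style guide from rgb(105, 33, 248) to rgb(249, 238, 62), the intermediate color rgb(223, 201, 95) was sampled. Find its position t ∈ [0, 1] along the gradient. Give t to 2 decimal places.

Invert the lerp on the G channel (largest span, 205): t = (201 − 33) / (238 − 33) = 168/205 = 0.81951.
Check on R: (223 − 105)/(249 − 105) = 0.8194 ✓

0.82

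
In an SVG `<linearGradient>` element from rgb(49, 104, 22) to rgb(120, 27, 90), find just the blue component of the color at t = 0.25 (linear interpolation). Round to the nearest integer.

39

B = 22 + 0.25 × (90 − 22) = 39 → 39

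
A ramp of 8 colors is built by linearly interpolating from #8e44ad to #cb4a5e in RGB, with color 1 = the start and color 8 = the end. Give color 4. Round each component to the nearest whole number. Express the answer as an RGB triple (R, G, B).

(168, 71, 139)

With 8 swatches and endpoints inclusive, swatch 4 sits at t = (4 − 1)/(8 − 1) = 3/7 ≈ 0.4286.
#8e44ad → (142, 68, 173); #cb4a5e → (203, 74, 94).
R = 142 + 0.4286 × (203 − 142) = 168.145 → 168
G = 68 + 0.4286 × (74 − 68) = 70.572 → 71
B = 173 + 0.4286 × (94 − 173) = 139.141 → 139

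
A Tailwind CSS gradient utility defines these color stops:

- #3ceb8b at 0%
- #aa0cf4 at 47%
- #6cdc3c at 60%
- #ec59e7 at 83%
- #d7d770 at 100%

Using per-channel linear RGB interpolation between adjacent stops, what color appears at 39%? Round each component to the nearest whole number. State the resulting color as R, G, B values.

(151, 50, 226)

39% lies between the 0% and 47% stops, so the local fraction is t = (39 − 0)/(47 − 0) = 39/47 ≈ 0.8298.
#3ceb8b → (60, 235, 139); #aa0cf4 → (170, 12, 244).
R = 60 + 0.8298 × (170 − 60) = 151.278 → 151
G = 235 + 0.8298 × (12 − 235) = 49.955 → 50
B = 139 + 0.8298 × (244 − 139) = 226.129 → 226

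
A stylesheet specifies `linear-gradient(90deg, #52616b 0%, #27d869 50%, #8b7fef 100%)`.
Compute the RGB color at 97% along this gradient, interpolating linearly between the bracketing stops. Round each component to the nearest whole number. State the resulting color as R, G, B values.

97% lies between the 50% and 100% stops, so the local fraction is t = (97 − 50)/(100 − 50) = 47/50 ≈ 0.94.
#27d869 → (39, 216, 105); #8b7fef → (139, 127, 239).
R = 39 + 0.94 × (139 − 39) = 133 → 133
G = 216 + 0.94 × (127 − 216) = 132.34 → 132
B = 105 + 0.94 × (239 − 105) = 230.96 → 231

(133, 132, 231)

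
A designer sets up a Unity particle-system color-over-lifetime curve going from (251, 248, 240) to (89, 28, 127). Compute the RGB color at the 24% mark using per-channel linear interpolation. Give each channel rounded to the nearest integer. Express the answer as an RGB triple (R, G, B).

24% corresponds to t = 0.24.
R = 251 + 0.24 × (89 − 251) = 251 + 0.24 × -162 = 212.12 → 212
G = 248 + 0.24 × (28 − 248) = 248 + 0.24 × -220 = 195.2 → 195
B = 240 + 0.24 × (127 − 240) = 240 + 0.24 × -113 = 212.88 → 213

(212, 195, 213)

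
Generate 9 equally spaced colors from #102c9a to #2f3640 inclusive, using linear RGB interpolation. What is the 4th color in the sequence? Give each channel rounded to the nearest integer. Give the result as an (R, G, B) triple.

(28, 48, 120)

With 9 swatches and endpoints inclusive, swatch 4 sits at t = (4 − 1)/(9 − 1) = 3/8 ≈ 0.375.
#102c9a → (16, 44, 154); #2f3640 → (47, 54, 64).
R = 16 + 0.375 × (47 − 16) = 27.625 → 28
G = 44 + 0.375 × (54 − 44) = 47.75 → 48
B = 154 + 0.375 × (64 − 154) = 120.25 → 120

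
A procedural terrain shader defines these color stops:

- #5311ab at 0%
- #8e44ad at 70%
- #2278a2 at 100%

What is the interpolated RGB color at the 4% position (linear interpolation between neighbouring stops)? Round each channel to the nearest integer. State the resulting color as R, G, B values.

(86, 20, 171)

4% lies between the 0% and 70% stops, so the local fraction is t = (4 − 0)/(70 − 0) = 4/70 ≈ 0.0571.
#5311ab → (83, 17, 171); #8e44ad → (142, 68, 173).
R = 83 + 0.0571 × (142 − 83) = 86.369 → 86
G = 17 + 0.0571 × (68 − 17) = 19.912 → 20
B = 171 + 0.0571 × (173 − 171) = 171.114 → 171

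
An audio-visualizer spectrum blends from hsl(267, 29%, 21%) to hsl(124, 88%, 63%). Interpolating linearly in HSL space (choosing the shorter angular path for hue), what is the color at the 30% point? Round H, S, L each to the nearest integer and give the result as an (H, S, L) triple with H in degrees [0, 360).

(224, 47, 34)

Hue arc: Δh = 124 − 267 = -143° (|Δh| ≤ 180, already the shorter path).
H = 267 + 0.3 × (-143) = 224.1 → 224°
S = 29 + 0.3 × (88 − 29) = 46.7 → 47%
L = 21 + 0.3 × (63 − 21) = 33.6 → 34%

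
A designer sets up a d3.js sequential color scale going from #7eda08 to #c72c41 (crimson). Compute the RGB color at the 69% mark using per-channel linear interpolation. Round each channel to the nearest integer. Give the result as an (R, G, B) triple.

(176, 98, 47)

#7eda08 → (126, 218, 8); #c72c41 → (199, 44, 65).
69% corresponds to t = 0.69.
R = 126 + 0.69 × (199 − 126) = 126 + 0.69 × 73 = 176.37 → 176
G = 218 + 0.69 × (44 − 218) = 218 + 0.69 × -174 = 97.94 → 98
B = 8 + 0.69 × (65 − 8) = 8 + 0.69 × 57 = 47.33 → 47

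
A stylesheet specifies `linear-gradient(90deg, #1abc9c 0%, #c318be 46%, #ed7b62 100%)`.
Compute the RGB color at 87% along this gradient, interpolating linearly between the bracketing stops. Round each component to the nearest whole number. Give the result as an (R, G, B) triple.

(227, 99, 120)

87% lies between the 46% and 100% stops, so the local fraction is t = (87 − 46)/(100 − 46) = 41/54 ≈ 0.7593.
#c318be → (195, 24, 190); #ed7b62 → (237, 123, 98).
R = 195 + 0.7593 × (237 − 195) = 226.891 → 227
G = 24 + 0.7593 × (123 − 24) = 99.171 → 99
B = 190 + 0.7593 × (98 − 190) = 120.144 → 120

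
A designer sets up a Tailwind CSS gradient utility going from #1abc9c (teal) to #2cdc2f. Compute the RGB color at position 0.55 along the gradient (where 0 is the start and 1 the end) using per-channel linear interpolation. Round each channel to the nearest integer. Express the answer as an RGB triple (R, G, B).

#1abc9c → (26, 188, 156); #2cdc2f → (44, 220, 47).
R = 26 + 0.55 × (44 − 26) = 26 + 0.55 × 18 = 35.9 → 36
G = 188 + 0.55 × (220 − 188) = 188 + 0.55 × 32 = 205.6 → 206
B = 156 + 0.55 × (47 − 156) = 156 + 0.55 × -109 = 96.05 → 96

(36, 206, 96)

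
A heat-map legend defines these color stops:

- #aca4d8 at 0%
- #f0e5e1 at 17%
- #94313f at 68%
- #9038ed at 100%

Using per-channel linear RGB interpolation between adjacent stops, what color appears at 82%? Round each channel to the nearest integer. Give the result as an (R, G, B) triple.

82% lies between the 68% and 100% stops, so the local fraction is t = (82 − 68)/(100 − 68) = 14/32 ≈ 0.4375.
#94313f → (148, 49, 63); #9038ed → (144, 56, 237).
R = 148 + 0.4375 × (144 − 148) = 146.25 → 146
G = 49 + 0.4375 × (56 − 49) = 52.062 → 52
B = 63 + 0.4375 × (237 − 63) = 139.125 → 139

(146, 52, 139)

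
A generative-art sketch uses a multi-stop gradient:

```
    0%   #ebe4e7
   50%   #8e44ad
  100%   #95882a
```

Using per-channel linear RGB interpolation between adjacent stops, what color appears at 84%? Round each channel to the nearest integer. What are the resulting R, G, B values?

(147, 114, 84)

84% lies between the 50% and 100% stops, so the local fraction is t = (84 − 50)/(100 − 50) = 34/50 ≈ 0.68.
#8e44ad → (142, 68, 173); #95882a → (149, 136, 42).
R = 142 + 0.68 × (149 − 142) = 146.76 → 147
G = 68 + 0.68 × (136 − 68) = 114.24 → 114
B = 173 + 0.68 × (42 − 173) = 83.92 → 84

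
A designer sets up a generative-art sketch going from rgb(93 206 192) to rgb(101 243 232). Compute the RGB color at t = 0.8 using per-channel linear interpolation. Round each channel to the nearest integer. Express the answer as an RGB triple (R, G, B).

(99, 236, 224)

R = 93 + 0.8 × (101 − 93) = 93 + 0.8 × 8 = 99.4 → 99
G = 206 + 0.8 × (243 − 206) = 206 + 0.8 × 37 = 235.6 → 236
B = 192 + 0.8 × (232 − 192) = 192 + 0.8 × 40 = 224 → 224
So the blended color is (99, 236, 224), about #63ece0.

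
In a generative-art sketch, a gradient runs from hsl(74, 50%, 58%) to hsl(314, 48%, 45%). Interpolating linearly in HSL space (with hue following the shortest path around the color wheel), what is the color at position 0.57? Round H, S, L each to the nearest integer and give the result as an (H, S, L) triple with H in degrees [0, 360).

(6, 49, 51)

Hue: 314 − 74 = 240°, but |240| > 180 so the shorter arc goes the other way: Δh = 240 − 360 = -120°.
H = 74 + 0.57 × (-120) = 5.6 → 6°
S = 50 + 0.57 × (48 − 50) = 48.86 → 49%
L = 58 + 0.57 × (45 − 58) = 50.59 → 51%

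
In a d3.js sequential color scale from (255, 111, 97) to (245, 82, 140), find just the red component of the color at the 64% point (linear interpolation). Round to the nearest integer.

R = 255 + 0.64 × (245 − 255) = 248.6 → 249

249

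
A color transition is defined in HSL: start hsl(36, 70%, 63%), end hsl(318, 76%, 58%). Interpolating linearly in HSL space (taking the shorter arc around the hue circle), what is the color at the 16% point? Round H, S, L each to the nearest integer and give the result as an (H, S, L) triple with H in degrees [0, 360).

Hue: 318 − 36 = 282°, but |282| > 180 so the shorter arc goes the other way: Δh = 282 − 360 = -78°.
H = 36 + 0.16 × (-78) = 23.52 → 24°
S = 70 + 0.16 × (76 − 70) = 70.96 → 71%
L = 63 + 0.16 × (58 − 63) = 62.2 → 62%

(24, 71, 62)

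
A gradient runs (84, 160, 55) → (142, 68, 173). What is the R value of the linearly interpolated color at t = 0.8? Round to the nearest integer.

130

R = 84 + 0.8 × (142 − 84) = 130.4 → 130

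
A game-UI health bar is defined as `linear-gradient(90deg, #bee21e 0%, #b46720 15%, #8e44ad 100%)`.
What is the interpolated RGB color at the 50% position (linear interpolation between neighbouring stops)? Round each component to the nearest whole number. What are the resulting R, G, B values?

50% lies between the 15% and 100% stops, so the local fraction is t = (50 − 15)/(100 − 15) = 35/85 ≈ 0.4118.
#b46720 → (180, 103, 32); #8e44ad → (142, 68, 173).
R = 180 + 0.4118 × (142 − 180) = 164.352 → 164
G = 103 + 0.4118 × (68 − 103) = 88.587 → 89
B = 32 + 0.4118 × (173 − 32) = 90.064 → 90

(164, 89, 90)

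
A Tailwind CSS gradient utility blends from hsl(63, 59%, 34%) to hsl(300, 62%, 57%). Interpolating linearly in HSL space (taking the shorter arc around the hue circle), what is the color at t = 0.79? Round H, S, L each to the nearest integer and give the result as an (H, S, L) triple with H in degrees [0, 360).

Hue: 300 − 63 = 237°, but |237| > 180 so the shorter arc goes the other way: Δh = 237 − 360 = -123°.
H = 63 + 0.79 × (-123) = -34.17 → -34 → -34 mod 360 = 326°
S = 59 + 0.79 × (62 − 59) = 61.37 → 61%
L = 34 + 0.79 × (57 − 34) = 52.17 → 52%

(326, 61, 52)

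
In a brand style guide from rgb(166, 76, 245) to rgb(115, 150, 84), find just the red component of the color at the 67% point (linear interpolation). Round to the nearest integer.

132

R = 166 + 0.67 × (115 − 166) = 131.83 → 132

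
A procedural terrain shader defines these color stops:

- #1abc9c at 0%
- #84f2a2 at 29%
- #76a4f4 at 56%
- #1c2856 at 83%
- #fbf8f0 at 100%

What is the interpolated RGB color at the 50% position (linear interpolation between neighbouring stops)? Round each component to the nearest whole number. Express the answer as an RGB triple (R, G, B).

50% lies between the 29% and 56% stops, so the local fraction is t = (50 − 29)/(56 − 29) = 21/27 ≈ 0.7778.
#84f2a2 → (132, 242, 162); #76a4f4 → (118, 164, 244).
R = 132 + 0.7778 × (118 − 132) = 121.111 → 121
G = 242 + 0.7778 × (164 − 242) = 181.332 → 181
B = 162 + 0.7778 × (244 − 162) = 225.78 → 226

(121, 181, 226)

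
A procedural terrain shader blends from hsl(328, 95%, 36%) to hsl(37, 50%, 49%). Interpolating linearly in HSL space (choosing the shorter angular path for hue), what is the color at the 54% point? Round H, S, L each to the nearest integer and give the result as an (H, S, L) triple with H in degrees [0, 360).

(5, 71, 43)

Hue: 37 − 328 = -291°, but |-291| > 180 so the shorter arc goes the other way: Δh = -291 + 360 = 69°.
H = 328 + 0.54 × (69) = 365.26 → 365 → 365 mod 360 = 5°
S = 95 + 0.54 × (50 − 95) = 70.7 → 71%
L = 36 + 0.54 × (49 − 36) = 43.02 → 43%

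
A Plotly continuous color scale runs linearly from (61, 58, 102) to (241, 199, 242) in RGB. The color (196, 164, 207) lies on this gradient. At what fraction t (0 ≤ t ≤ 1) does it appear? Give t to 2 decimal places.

0.75

Invert the lerp on the R channel (largest span, 180): t = (196 − 61) / (241 − 61) = 135/180 = 0.75.
Check on G: (164 − 58)/(199 − 58) = 0.7518 ✓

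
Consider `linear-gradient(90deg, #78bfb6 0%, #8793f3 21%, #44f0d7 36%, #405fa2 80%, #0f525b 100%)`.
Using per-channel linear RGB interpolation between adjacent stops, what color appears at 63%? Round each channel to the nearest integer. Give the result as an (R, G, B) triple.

63% lies between the 36% and 80% stops, so the local fraction is t = (63 − 36)/(80 − 36) = 27/44 ≈ 0.6136.
#44f0d7 → (68, 240, 215); #405fa2 → (64, 95, 162).
R = 68 + 0.6136 × (64 − 68) = 65.546 → 66
G = 240 + 0.6136 × (95 − 240) = 151.028 → 151
B = 215 + 0.6136 × (162 − 215) = 182.479 → 182

(66, 151, 182)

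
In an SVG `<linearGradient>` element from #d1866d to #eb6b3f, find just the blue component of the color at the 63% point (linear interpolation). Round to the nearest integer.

80

B₁ = 109 (from #d1866d), B₂ = 63 (from #eb6b3f).
B = 109 + 0.63 × (63 − 109) = 80.02 → 80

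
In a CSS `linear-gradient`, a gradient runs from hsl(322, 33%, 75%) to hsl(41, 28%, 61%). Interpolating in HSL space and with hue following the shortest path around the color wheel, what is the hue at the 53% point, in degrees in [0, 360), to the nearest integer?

Hue: 41 − 322 = -281°, but |-281| > 180 so the shorter arc goes the other way: Δh = -281 + 360 = 79°.
H = 322 + 0.53 × (79) = 363.87 → 364 → 364 mod 360 = 4°

4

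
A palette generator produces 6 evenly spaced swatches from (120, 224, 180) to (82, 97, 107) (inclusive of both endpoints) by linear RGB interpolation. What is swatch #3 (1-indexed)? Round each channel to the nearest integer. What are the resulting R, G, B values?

With 6 swatches and endpoints inclusive, swatch 3 sits at t = (3 − 1)/(6 − 1) = 2/5 ≈ 0.4.
R = 120 + 0.4 × (82 − 120) = 104.8 → 105
G = 224 + 0.4 × (97 − 224) = 173.2 → 173
B = 180 + 0.4 × (107 − 180) = 150.8 → 151

(105, 173, 151)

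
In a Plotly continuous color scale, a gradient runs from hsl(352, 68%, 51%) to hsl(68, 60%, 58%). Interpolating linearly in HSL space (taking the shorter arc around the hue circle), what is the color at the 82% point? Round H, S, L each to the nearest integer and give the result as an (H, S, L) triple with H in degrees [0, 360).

Hue: 68 − 352 = -284°, but |-284| > 180 so the shorter arc goes the other way: Δh = -284 + 360 = 76°.
H = 352 + 0.82 × (76) = 414.32 → 414 → 414 mod 360 = 54°
S = 68 + 0.82 × (60 − 68) = 61.44 → 61%
L = 51 + 0.82 × (58 − 51) = 56.74 → 57%

(54, 61, 57)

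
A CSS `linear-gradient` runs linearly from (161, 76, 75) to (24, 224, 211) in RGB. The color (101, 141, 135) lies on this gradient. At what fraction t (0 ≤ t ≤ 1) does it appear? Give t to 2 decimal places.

0.44

Invert the lerp on the G channel (largest span, 148): t = (141 − 76) / (224 − 76) = 65/148 = 0.43919.
Check on R: (101 − 161)/(24 − 161) = 0.438 ✓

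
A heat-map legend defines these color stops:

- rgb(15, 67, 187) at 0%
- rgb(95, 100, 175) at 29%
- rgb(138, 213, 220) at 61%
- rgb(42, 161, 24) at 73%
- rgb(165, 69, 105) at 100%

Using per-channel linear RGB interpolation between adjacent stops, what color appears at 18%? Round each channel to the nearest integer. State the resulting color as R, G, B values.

18% lies between the 0% and 29% stops, so the local fraction is t = (18 − 0)/(29 − 0) = 18/29 ≈ 0.6207.
R = 15 + 0.6207 × (95 − 15) = 64.656 → 65
G = 67 + 0.6207 × (100 − 67) = 87.483 → 87
B = 187 + 0.6207 × (175 − 187) = 179.552 → 180

(65, 87, 180)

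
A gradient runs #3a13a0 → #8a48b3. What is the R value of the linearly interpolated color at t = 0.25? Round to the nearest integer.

R₁ = 58 (from #3a13a0), R₂ = 138 (from #8a48b3).
R = 58 + 0.25 × (138 − 58) = 78 → 78

78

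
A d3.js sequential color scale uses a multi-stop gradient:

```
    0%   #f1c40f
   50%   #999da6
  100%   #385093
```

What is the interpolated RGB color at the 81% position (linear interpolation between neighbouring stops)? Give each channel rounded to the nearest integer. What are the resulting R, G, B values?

81% lies between the 50% and 100% stops, so the local fraction is t = (81 − 50)/(100 − 50) = 31/50 ≈ 0.62.
#999da6 → (153, 157, 166); #385093 → (56, 80, 147).
R = 153 + 0.62 × (56 − 153) = 92.86 → 93
G = 157 + 0.62 × (80 − 157) = 109.26 → 109
B = 166 + 0.62 × (147 − 166) = 154.22 → 154

(93, 109, 154)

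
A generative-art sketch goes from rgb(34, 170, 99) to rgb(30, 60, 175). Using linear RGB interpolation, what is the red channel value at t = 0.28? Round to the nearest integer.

33

R = 34 + 0.28 × (30 − 34) = 32.88 → 33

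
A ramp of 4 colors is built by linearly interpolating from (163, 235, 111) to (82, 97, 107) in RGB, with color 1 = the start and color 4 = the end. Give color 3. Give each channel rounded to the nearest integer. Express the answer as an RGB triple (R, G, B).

With 4 swatches and endpoints inclusive, swatch 3 sits at t = (3 − 1)/(4 − 1) = 2/3 ≈ 0.6667.
R = 163 + 0.6667 × (82 − 163) = 108.997 → 109
G = 235 + 0.6667 × (97 − 235) = 142.995 → 143
B = 111 + 0.6667 × (107 − 111) = 108.333 → 108

(109, 143, 108)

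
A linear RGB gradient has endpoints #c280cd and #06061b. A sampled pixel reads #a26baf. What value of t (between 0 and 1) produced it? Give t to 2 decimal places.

0.17

Invert the lerp on the R channel (largest span, 188): t = (162 − 194) / (6 − 194) = -32/-188 = 0.17021.
Check on G: (107 − 128)/(6 − 128) = 0.1721 ✓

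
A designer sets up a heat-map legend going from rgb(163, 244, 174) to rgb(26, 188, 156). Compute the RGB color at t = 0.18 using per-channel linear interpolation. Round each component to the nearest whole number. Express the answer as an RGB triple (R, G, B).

R = 163 + 0.18 × (26 − 163) = 163 + 0.18 × -137 = 138.34 → 138
G = 244 + 0.18 × (188 − 244) = 244 + 0.18 × -56 = 233.92 → 234
B = 174 + 0.18 × (156 − 174) = 174 + 0.18 × -18 = 170.76 → 171
So the blended color is (138, 234, 171), about #8aeaab.

(138, 234, 171)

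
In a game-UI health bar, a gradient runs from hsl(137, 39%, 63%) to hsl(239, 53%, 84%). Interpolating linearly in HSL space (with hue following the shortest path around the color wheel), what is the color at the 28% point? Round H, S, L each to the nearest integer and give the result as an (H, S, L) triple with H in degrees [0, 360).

(166, 43, 69)

Hue arc: Δh = 239 − 137 = 102° (|Δh| ≤ 180, already the shorter path).
H = 137 + 0.28 × (102) = 165.56 → 166°
S = 39 + 0.28 × (53 − 39) = 42.92 → 43%
L = 63 + 0.28 × (84 − 63) = 68.88 → 69%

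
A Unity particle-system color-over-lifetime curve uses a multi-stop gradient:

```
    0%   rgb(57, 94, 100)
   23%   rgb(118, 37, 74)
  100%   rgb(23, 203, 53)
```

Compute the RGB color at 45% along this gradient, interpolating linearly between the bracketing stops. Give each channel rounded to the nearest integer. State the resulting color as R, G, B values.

(91, 84, 68)

45% lies between the 23% and 100% stops, so the local fraction is t = (45 − 23)/(100 − 23) = 22/77 ≈ 0.2857.
R = 118 + 0.2857 × (23 − 118) = 90.858 → 91
G = 37 + 0.2857 × (203 − 37) = 84.426 → 84
B = 74 + 0.2857 × (53 − 74) = 68 → 68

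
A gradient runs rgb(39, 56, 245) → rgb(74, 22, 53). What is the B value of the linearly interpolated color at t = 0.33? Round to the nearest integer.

182

B = 245 + 0.33 × (53 − 245) = 181.64 → 182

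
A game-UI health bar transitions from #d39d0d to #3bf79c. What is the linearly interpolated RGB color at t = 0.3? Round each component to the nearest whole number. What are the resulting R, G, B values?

#d39d0d → (211, 157, 13); #3bf79c → (59, 247, 156).
R = 211 + 0.3 × (59 − 211) = 211 + 0.3 × -152 = 165.4 → 165
G = 157 + 0.3 × (247 − 157) = 157 + 0.3 × 90 = 184 → 184
B = 13 + 0.3 × (156 − 13) = 13 + 0.3 × 143 = 55.9 → 56

(165, 184, 56)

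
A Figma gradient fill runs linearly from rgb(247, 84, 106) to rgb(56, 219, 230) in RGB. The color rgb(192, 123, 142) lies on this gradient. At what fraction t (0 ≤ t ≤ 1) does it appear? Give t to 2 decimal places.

0.29

Invert the lerp on the R channel (largest span, 191): t = (192 − 247) / (56 − 247) = -55/-191 = 0.28796.
Check on G: (123 − 84)/(219 − 84) = 0.2889 ✓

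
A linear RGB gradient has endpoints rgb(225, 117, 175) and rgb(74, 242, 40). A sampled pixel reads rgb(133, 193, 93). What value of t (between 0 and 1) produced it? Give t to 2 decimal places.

Invert the lerp on the R channel (largest span, 151): t = (133 − 225) / (74 − 225) = -92/-151 = 0.60927.
Check on G: (193 − 117)/(242 − 117) = 0.608 ✓

0.61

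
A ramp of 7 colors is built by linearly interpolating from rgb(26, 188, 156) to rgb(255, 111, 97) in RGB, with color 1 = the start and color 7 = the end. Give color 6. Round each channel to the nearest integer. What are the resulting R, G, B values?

(217, 124, 107)

With 7 swatches and endpoints inclusive, swatch 6 sits at t = (6 − 1)/(7 − 1) = 5/6 ≈ 0.8333.
R = 26 + 0.8333 × (255 − 26) = 216.826 → 217
G = 188 + 0.8333 × (111 − 188) = 123.836 → 124
B = 156 + 0.8333 × (97 − 156) = 106.835 → 107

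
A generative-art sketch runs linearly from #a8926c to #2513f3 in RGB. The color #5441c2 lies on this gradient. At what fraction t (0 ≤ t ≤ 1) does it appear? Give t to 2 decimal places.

Invert the lerp on the B channel (largest span, 135): t = (194 − 108) / (243 − 108) = 86/135 = 0.63704.
Check on R: (84 − 168)/(37 − 168) = 0.6412 ✓

0.64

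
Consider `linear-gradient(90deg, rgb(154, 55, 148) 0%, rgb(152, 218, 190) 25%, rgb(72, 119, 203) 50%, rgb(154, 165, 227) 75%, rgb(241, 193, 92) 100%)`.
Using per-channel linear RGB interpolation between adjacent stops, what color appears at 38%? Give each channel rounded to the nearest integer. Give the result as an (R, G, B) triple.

38% lies between the 25% and 50% stops, so the local fraction is t = (38 − 25)/(50 − 25) = 13/25 ≈ 0.52.
R = 152 + 0.52 × (72 − 152) = 110.4 → 110
G = 218 + 0.52 × (119 − 218) = 166.52 → 167
B = 190 + 0.52 × (203 − 190) = 196.76 → 197

(110, 167, 197)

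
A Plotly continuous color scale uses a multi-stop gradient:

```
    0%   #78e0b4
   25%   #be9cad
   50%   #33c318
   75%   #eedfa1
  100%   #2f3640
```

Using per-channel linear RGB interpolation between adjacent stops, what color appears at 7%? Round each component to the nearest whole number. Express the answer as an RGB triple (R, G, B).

(140, 205, 178)

7% lies between the 0% and 25% stops, so the local fraction is t = (7 − 0)/(25 − 0) = 7/25 ≈ 0.28.
#78e0b4 → (120, 224, 180); #be9cad → (190, 156, 173).
R = 120 + 0.28 × (190 − 120) = 139.6 → 140
G = 224 + 0.28 × (156 − 224) = 204.96 → 205
B = 180 + 0.28 × (173 − 180) = 178.04 → 178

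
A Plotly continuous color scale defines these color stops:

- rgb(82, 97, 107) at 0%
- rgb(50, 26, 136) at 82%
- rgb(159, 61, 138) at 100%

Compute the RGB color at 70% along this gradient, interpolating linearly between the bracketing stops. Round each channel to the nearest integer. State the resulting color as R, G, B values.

(55, 36, 132)

70% lies between the 0% and 82% stops, so the local fraction is t = (70 − 0)/(82 − 0) = 70/82 ≈ 0.8537.
R = 82 + 0.8537 × (50 − 82) = 54.682 → 55
G = 97 + 0.8537 × (26 − 97) = 36.387 → 36
B = 107 + 0.8537 × (136 − 107) = 131.757 → 132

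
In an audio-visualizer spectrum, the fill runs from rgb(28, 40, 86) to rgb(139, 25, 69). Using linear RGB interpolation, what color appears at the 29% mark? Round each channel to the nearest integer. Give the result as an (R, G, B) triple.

29% corresponds to t = 0.29.
R = 28 + 0.29 × (139 − 28) = 28 + 0.29 × 111 = 60.19 → 60
G = 40 + 0.29 × (25 − 40) = 40 + 0.29 × -15 = 35.65 → 36
B = 86 + 0.29 × (69 − 86) = 86 + 0.29 × -17 = 81.07 → 81

(60, 36, 81)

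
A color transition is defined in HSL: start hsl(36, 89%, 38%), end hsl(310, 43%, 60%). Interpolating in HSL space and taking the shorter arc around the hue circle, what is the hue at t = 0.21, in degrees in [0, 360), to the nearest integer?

Hue: 310 − 36 = 274°, but |274| > 180 so the shorter arc goes the other way: Δh = 274 − 360 = -86°.
H = 36 + 0.21 × (-86) = 17.94 → 18°

18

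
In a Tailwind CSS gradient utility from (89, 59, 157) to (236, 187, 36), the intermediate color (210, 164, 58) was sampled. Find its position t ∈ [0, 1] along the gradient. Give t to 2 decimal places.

Invert the lerp on the R channel (largest span, 147): t = (210 − 89) / (236 − 89) = 121/147 = 0.82313.
Check on G: (164 − 59)/(187 − 59) = 0.8203 ✓

0.82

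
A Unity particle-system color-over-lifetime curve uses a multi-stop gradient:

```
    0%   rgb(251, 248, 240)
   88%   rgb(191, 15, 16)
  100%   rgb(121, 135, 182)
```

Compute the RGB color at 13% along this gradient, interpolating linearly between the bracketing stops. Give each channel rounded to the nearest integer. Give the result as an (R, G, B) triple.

(242, 214, 207)

13% lies between the 0% and 88% stops, so the local fraction is t = (13 − 0)/(88 − 0) = 13/88 ≈ 0.1477.
R = 251 + 0.1477 × (191 − 251) = 242.138 → 242
G = 248 + 0.1477 × (15 − 248) = 213.586 → 214
B = 240 + 0.1477 × (16 − 240) = 206.915 → 207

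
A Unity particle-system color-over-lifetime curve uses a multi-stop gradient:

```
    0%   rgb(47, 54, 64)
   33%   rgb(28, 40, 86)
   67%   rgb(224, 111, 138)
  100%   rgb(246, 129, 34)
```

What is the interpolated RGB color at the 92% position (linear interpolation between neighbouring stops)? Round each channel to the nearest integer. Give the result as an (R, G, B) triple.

(241, 125, 59)

92% lies between the 67% and 100% stops, so the local fraction is t = (92 − 67)/(100 − 67) = 25/33 ≈ 0.7576.
R = 224 + 0.7576 × (246 − 224) = 240.667 → 241
G = 111 + 0.7576 × (129 − 111) = 124.637 → 125
B = 138 + 0.7576 × (34 − 138) = 59.21 → 59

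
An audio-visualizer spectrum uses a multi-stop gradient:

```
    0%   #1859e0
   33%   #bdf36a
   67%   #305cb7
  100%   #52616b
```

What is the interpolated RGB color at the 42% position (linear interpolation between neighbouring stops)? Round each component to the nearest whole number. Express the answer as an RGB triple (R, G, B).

42% lies between the 33% and 67% stops, so the local fraction is t = (42 − 33)/(67 − 33) = 9/34 ≈ 0.2647.
#bdf36a → (189, 243, 106); #305cb7 → (48, 92, 183).
R = 189 + 0.2647 × (48 − 189) = 151.677 → 152
G = 243 + 0.2647 × (92 − 243) = 203.03 → 203
B = 106 + 0.2647 × (183 − 106) = 126.382 → 126

(152, 203, 126)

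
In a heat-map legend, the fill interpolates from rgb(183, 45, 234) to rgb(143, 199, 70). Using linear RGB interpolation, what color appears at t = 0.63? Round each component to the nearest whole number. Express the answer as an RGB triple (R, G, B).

R = 183 + 0.63 × (143 − 183) = 183 + 0.63 × -40 = 157.8 → 158
G = 45 + 0.63 × (199 − 45) = 45 + 0.63 × 154 = 142.02 → 142
B = 234 + 0.63 × (70 − 234) = 234 + 0.63 × -164 = 130.68 → 131
So the blended color is (158, 142, 131), about #9e8e83.

(158, 142, 131)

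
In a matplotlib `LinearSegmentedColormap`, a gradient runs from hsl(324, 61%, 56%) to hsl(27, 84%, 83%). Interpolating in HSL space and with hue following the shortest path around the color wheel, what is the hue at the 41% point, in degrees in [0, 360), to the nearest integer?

350

Hue: 27 − 324 = -297°, but |-297| > 180 so the shorter arc goes the other way: Δh = -297 + 360 = 63°.
H = 324 + 0.41 × (63) = 349.83 → 350°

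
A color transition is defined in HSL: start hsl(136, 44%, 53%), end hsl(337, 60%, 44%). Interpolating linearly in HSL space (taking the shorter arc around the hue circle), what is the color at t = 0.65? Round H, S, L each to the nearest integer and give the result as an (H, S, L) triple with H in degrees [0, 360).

(33, 54, 47)

Hue: 337 − 136 = 201°, but |201| > 180 so the shorter arc goes the other way: Δh = 201 − 360 = -159°.
H = 136 + 0.65 × (-159) = 32.65 → 33°
S = 44 + 0.65 × (60 − 44) = 54.4 → 54%
L = 53 + 0.65 × (44 − 53) = 47.15 → 47%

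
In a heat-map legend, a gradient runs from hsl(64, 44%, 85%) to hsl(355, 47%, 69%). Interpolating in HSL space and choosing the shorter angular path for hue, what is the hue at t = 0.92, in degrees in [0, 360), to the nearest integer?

1

Hue: 355 − 64 = 291°, but |291| > 180 so the shorter arc goes the other way: Δh = 291 − 360 = -69°.
H = 64 + 0.92 × (-69) = 0.52 → 1°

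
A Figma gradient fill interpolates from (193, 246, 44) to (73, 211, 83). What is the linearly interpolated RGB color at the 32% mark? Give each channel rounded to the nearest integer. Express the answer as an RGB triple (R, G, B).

(155, 235, 56)

32% corresponds to t = 0.32.
R = 193 + 0.32 × (73 − 193) = 193 + 0.32 × -120 = 154.6 → 155
G = 246 + 0.32 × (211 − 246) = 246 + 0.32 × -35 = 234.8 → 235
B = 44 + 0.32 × (83 − 44) = 44 + 0.32 × 39 = 56.48 → 56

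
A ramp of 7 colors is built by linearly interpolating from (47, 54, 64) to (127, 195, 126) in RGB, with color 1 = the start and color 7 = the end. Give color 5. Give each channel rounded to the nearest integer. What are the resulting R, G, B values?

(100, 148, 105)

With 7 swatches and endpoints inclusive, swatch 5 sits at t = (5 − 1)/(7 − 1) = 4/6 ≈ 0.6667.
R = 47 + 0.6667 × (127 − 47) = 100.336 → 100
G = 54 + 0.6667 × (195 − 54) = 148.005 → 148
B = 64 + 0.6667 × (126 − 64) = 105.335 → 105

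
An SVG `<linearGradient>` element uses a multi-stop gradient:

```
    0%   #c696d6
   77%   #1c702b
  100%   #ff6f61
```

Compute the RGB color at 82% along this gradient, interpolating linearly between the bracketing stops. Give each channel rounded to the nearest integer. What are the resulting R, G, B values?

82% lies between the 77% and 100% stops, so the local fraction is t = (82 − 77)/(100 − 77) = 5/23 ≈ 0.2174.
#1c702b → (28, 112, 43); #ff6f61 → (255, 111, 97).
R = 28 + 0.2174 × (255 − 28) = 77.35 → 77
G = 112 + 0.2174 × (111 − 112) = 111.783 → 112
B = 43 + 0.2174 × (97 − 43) = 54.74 → 55

(77, 112, 55)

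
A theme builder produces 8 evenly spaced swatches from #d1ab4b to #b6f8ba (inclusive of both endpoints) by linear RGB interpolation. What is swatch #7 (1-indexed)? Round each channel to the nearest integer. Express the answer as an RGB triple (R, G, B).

With 8 swatches and endpoints inclusive, swatch 7 sits at t = (7 − 1)/(8 − 1) = 6/7 ≈ 0.8571.
#d1ab4b → (209, 171, 75); #b6f8ba → (182, 248, 186).
R = 209 + 0.8571 × (182 − 209) = 185.858 → 186
G = 171 + 0.8571 × (248 − 171) = 236.997 → 237
B = 75 + 0.8571 × (186 − 75) = 170.138 → 170

(186, 237, 170)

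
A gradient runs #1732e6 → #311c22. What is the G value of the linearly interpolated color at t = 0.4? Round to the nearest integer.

41

G₁ = 50 (from #1732e6), G₂ = 28 (from #311c22).
G = 50 + 0.4 × (28 − 50) = 41.2 → 41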